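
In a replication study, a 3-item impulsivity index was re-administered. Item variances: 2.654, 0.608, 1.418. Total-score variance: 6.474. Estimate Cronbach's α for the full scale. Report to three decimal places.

Σσᵢ² = 2.654 + 0.608 + 1.418 = 4.680
α = (k/(k−1))·(1 − Σσᵢ²/total variance) = (3/2)·(1 − 4.680/6.474) = 0.416

Cronbach's α = 0.416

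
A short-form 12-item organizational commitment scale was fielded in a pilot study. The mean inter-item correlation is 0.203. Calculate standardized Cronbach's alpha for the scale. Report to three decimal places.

standardized Cronbach's alpha = 0.753

Standardized α = k·r̄ / (1 + (k−1)·r̄) = 12 × 0.203 / (1 + 11 × 0.203)
  = 2.4360 / 3.2330 = 0.753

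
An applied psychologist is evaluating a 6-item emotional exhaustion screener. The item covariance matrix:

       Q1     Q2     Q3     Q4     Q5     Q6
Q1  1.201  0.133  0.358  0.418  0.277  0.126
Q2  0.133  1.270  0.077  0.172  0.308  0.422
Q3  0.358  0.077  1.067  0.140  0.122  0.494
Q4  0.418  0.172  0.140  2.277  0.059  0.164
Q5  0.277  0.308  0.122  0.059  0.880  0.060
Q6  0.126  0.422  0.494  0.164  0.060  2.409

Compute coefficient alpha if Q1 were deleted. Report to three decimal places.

Remaining items: Q2, Q3, Q4, Q5, Q6 (k = 5).
Σσ²ᵢ = 1.270 + 1.067 + 2.277 + 0.880 + 2.409 = 7.903
σ²_T = 7.903 + 2 × 2.018 = 11.939
α (item deleted) = (5/4)·(1 − 7.903/11.939) = 0.423

coefficient alpha = 0.423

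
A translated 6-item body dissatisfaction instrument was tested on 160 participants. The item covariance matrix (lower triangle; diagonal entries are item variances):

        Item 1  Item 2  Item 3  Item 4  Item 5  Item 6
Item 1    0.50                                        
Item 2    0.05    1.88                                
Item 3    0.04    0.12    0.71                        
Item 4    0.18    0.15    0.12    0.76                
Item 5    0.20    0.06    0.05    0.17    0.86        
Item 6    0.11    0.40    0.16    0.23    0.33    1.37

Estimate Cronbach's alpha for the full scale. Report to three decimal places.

ΣVar(i) = 0.50 + 1.88 + 0.71 + 0.76 + 0.86 + 1.37 = 6.08
Sum of the distinct covariances = 2.37
σ²_T = 6.08 + 2 × 2.37 = 10.82
α = (k/(k−1))·(1 − ΣVar(i)/σ²_T) = (6/5)·(1 − 6.08/10.82) = 0.526

Cronbach's alpha = 0.526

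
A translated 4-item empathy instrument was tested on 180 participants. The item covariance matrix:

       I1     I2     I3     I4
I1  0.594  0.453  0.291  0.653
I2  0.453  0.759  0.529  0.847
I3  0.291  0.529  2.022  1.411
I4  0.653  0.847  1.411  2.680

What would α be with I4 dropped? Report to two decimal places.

α = 0.64

Remaining items: I1, I2, I3 (k = 3).
sum of item variances = 0.594 + 0.759 + 2.022 = 3.375
σ²_T = 3.375 + 2 × 1.273 = 5.921
α (item deleted) = (3/2)·(1 − 3.375/5.921) = 0.64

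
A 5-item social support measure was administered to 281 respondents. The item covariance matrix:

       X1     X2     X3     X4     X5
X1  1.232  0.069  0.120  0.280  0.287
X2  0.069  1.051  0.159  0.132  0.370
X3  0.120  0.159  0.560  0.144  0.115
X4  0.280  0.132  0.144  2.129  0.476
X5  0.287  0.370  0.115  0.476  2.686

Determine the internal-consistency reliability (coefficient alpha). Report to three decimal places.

α = 0.450

sum of item variances = 1.232 + 1.051 + 0.560 + 2.129 + 2.686 = 7.658
Sum of the distinct covariances = 2.152
σ²_total = 7.658 + 2 × 2.152 = 11.962
α = (k/(k−1))·(1 − sum of item variances/σ²_total) = (5/4)·(1 − 7.658/11.962) = 0.450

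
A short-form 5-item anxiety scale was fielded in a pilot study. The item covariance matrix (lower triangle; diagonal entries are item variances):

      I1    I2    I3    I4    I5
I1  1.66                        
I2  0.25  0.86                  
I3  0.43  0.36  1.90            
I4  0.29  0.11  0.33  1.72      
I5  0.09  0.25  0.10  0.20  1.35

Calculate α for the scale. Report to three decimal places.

Σσᵢ² = 1.66 + 0.86 + 1.90 + 1.72 + 1.35 = 7.49
Sum of the distinct covariances = 2.41
Var(T) = 7.49 + 2 × 2.41 = 12.31
α = (k/(k−1))·(1 − Σσᵢ²/Var(T)) = (5/4)·(1 − 7.49/12.31) = 0.489

α = 0.489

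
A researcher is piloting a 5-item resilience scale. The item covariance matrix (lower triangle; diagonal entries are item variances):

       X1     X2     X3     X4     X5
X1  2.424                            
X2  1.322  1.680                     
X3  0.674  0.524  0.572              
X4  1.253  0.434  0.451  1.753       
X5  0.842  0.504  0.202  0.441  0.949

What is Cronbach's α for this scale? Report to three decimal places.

Σσ²ᵢ = 2.424 + 1.680 + 0.572 + 1.753 + 0.949 = 7.378
Σ_{i<j} σ_ij = 6.647
σ²_total = 7.378 + 2 × 6.647 = 20.672
α = (k/(k−1))·(1 − Σσ²ᵢ/σ²_total) = (5/4)·(1 − 7.378/20.672) = 0.804

Cronbach's α = 0.804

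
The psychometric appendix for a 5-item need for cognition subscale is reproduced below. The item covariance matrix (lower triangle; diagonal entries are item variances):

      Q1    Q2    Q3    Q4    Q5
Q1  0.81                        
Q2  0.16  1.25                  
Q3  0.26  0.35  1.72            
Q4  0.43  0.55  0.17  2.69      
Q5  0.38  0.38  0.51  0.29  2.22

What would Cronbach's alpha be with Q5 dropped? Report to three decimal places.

Remaining items: Q1, Q2, Q3, Q4 (k = 4).
Σσᵢ² = 0.81 + 1.25 + 1.72 + 2.69 = 6.47
σ²_T = 6.47 + 2 × 1.92 = 10.31
α (item deleted) = (4/3)·(1 − 6.47/10.31) = 0.497

α = 0.497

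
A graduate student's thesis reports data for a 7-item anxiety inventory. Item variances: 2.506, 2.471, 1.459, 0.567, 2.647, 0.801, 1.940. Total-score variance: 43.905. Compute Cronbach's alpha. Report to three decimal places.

Σσ²ᵢ = 2.506 + 2.471 + 1.459 + 0.567 + 2.647 + 0.801 + 1.940 = 12.391
α = (k/(k−1))·(1 − Σσ²ᵢ/σ²_T) = (7/6)·(1 − 12.391/43.905) = 0.837

Cronbach's alpha = 0.837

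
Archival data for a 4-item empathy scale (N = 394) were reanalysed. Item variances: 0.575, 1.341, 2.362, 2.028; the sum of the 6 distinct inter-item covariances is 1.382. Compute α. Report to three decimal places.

Σσᵢ² = 0.575 + 1.341 + 2.362 + 2.028 = 6.306
Sum of distinct covariances = 1.382
Var(T) = Σσᵢ² + 2·Σcov = 6.306 + 2 × 1.382 = 9.070
α = (4/3)·(1 − 6.306/9.070) = 0.406

α = 0.406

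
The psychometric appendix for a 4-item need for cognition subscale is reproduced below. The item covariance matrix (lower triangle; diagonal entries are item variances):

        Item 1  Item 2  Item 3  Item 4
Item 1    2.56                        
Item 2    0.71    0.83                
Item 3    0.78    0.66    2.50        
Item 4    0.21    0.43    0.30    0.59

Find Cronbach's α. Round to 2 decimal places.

ΣVar(i) = 2.56 + 0.83 + 2.50 + 0.59 = 6.48
Sum of off-diagonal covariances = 3.09
σ²_total = 6.48 + 2 × 3.09 = 12.66
α = (k/(k−1))·(1 − ΣVar(i)/σ²_total) = (4/3)·(1 − 6.48/12.66) = 0.65

Cronbach's α = 0.65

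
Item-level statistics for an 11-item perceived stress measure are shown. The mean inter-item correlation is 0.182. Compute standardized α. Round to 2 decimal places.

Standardized α = k·r̄ / (1 + (k−1)·r̄) = 11 × 0.182 / (1 + 10 × 0.182)
  = 2.0020 / 2.8200 = 0.71

standardized α = 0.71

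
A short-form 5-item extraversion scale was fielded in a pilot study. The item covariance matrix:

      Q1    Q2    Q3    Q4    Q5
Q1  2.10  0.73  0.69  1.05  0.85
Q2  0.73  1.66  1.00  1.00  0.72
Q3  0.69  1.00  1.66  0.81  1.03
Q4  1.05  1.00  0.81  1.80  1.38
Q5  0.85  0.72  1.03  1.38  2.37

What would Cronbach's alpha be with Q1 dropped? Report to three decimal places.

Remaining items: Q2, Q3, Q4, Q5 (k = 4).
Σσ²ᵢ = 1.66 + 1.66 + 1.80 + 2.37 = 7.49
total variance = 7.49 + 2 × 5.94 = 19.37
α (item deleted) = (4/3)·(1 − 7.49/19.37) = 0.818

α = 0.818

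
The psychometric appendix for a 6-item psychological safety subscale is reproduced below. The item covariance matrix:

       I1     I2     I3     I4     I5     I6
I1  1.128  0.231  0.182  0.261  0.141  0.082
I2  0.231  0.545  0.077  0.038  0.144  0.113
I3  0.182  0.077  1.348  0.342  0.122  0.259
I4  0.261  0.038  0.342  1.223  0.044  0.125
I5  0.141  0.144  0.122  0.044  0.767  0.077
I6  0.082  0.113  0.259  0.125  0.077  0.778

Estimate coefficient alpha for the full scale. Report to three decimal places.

coefficient alpha = 0.523

ΣVar(i) = 1.128 + 0.545 + 1.348 + 1.223 + 0.767 + 0.778 = 5.789
Σ_{i<j} σ_ij = 2.238
Var(T) = 5.789 + 2 × 2.238 = 10.265
α = (k/(k−1))·(1 − ΣVar(i)/Var(T)) = (6/5)·(1 − 5.789/10.265) = 0.523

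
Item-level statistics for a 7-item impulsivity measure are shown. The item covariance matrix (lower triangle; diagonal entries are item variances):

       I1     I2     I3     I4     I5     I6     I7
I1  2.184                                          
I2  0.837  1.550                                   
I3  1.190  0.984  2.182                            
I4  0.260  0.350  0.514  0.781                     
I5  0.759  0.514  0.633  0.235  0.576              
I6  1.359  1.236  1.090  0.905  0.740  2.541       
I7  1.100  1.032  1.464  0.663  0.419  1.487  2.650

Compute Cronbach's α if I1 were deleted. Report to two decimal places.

α = 0.85

Remaining items: I2, I3, I4, I5, I6, I7 (k = 6).
sum of item variances = 1.550 + 2.182 + 0.781 + 0.576 + 2.541 + 2.650 = 10.280
σ²_total = 10.280 + 2 × 12.266 = 34.812
α (item deleted) = (6/5)·(1 − 10.280/34.812) = 0.85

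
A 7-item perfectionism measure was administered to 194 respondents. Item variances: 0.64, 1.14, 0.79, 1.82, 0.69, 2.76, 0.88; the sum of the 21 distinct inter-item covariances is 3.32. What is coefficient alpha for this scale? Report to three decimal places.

α = 0.504

Σσᵢ² = 0.64 + 1.14 + 0.79 + 1.82 + 0.69 + 2.76 + 0.88 = 8.72
Sum of distinct covariances = 3.32
σ²_total = Σσᵢ² + 2·Σcov = 8.72 + 2 × 3.32 = 15.36
α = (7/6)·(1 − 8.72/15.36) = 0.504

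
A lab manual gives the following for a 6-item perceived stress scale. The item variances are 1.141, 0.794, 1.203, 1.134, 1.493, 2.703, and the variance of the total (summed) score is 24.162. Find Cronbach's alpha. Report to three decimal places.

Cronbach's alpha = 0.779

ΣVar(i) = 1.141 + 0.794 + 1.203 + 1.134 + 1.493 + 2.703 = 8.468
α = (k/(k−1))·(1 − ΣVar(i)/total variance) = (6/5)·(1 − 8.468/24.162) = 0.779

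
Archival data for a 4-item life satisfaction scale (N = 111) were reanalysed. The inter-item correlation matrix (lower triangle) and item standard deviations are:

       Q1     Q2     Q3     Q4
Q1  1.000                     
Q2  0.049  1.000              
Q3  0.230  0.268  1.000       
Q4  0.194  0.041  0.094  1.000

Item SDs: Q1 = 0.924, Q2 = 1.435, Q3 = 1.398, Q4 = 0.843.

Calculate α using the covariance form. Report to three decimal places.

α = 0.404

Σσ²ᵢ = 0.924² + 1.435² + 1.398² + 0.843² = 5.5781
Covariances σ_ij = r_ij · s_i · s_j:
  σ(Q1,Q2) = 0.049 × 0.924 × 1.435 = 0.0650
  σ(Q1,Q3) = 0.230 × 0.924 × 1.398 = 0.2971
  σ(Q1,Q4) = 0.194 × 0.924 × 0.843 = 0.1511
  σ(Q2,Q3) = 0.268 × 1.435 × 1.398 = 0.5376
  σ(Q2,Q4) = 0.041 × 1.435 × 0.843 = 0.0496
  σ(Q3,Q4) = 0.094 × 1.398 × 0.843 = 0.1108
σ²_T = Σσ²ᵢ + 2·Σσ_ij = 5.5781 + 2 × 1.2112 = 8.0005
α = (4/3)·(1 − 5.5781/8.0005) = 0.404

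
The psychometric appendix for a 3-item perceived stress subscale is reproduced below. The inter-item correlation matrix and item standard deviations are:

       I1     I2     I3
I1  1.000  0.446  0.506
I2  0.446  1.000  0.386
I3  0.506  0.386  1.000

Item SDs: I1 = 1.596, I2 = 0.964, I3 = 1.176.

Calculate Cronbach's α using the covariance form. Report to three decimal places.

Cronbach's α = 0.691

Σσ²ᵢ = 1.596² + 0.964² + 1.176² = 4.8595
Covariances σ_ij = r_ij · s_i · s_j:
  σ(I1,I2) = 0.446 × 1.596 × 0.964 = 0.6862
  σ(I1,I3) = 0.506 × 1.596 × 1.176 = 0.9497
  σ(I2,I3) = 0.386 × 0.964 × 1.176 = 0.4376
σ²_T = Σσ²ᵢ + 2·Σσ_ij = 4.8595 + 2 × 2.0735 = 9.0065
α = (3/2)·(1 − 4.8595/9.0065) = 0.691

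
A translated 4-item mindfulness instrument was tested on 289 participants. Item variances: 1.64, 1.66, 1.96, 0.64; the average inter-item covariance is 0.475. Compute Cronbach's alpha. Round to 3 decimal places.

sum of item variances = 1.64 + 1.66 + 1.96 + 0.64 = 5.90
Sum of the 6 distinct covariances = 6 × 0.475 = 2.850
total variance = sum of item variances + 2·Σcov = 5.90 + 2 × 2.850 = 11.600
α = (4/3)·(1 − 5.90/11.600) = 0.655

Cronbach's alpha = 0.655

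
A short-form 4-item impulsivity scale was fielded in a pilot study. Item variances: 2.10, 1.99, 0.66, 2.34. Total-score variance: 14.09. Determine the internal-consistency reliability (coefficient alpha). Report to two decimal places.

ΣVar(i) = 2.10 + 1.99 + 0.66 + 2.34 = 7.09
α = (k/(k−1))·(1 − ΣVar(i)/σ²_T) = (4/3)·(1 − 7.09/14.09) = 0.66

coefficient alpha = 0.66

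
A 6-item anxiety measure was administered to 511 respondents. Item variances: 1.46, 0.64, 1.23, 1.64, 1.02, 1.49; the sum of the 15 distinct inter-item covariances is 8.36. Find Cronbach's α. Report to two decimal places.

sum of item variances = 1.46 + 0.64 + 1.23 + 1.64 + 1.02 + 1.49 = 7.48
Sum of distinct covariances = 8.36
Var(T) = sum of item variances + 2·Σcov = 7.48 + 2 × 8.36 = 24.20
α = (6/5)·(1 − 7.48/24.20) = 0.83

α = 0.83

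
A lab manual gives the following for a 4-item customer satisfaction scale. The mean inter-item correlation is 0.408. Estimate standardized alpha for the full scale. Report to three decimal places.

standardized alpha = 0.734

Standardized α = k·r̄ / (1 + (k−1)·r̄) = 4 × 0.408 / (1 + 3 × 0.408)
  = 1.6320 / 2.2240 = 0.734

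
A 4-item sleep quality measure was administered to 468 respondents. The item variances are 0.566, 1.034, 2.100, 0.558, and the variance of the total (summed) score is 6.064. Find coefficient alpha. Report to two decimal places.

coefficient alpha = 0.40

sum of item variances = 0.566 + 1.034 + 2.100 + 0.558 = 4.258
α = (k/(k−1))·(1 − sum of item variances/Var(T)) = (4/3)·(1 − 4.258/6.064) = 0.40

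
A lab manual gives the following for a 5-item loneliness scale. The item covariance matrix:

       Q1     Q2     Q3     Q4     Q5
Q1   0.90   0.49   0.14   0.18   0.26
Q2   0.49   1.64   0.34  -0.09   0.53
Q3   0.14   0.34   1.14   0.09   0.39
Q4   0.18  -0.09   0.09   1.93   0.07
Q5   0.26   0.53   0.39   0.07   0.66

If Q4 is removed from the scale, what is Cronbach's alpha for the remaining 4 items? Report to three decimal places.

α = 0.664

Remaining items: Q1, Q2, Q3, Q5 (k = 4).
Σσ²ᵢ = 0.90 + 1.64 + 1.14 + 0.66 = 4.34
Var(T) = 4.34 + 2 × 2.15 = 8.64
α (item deleted) = (4/3)·(1 − 4.34/8.64) = 0.664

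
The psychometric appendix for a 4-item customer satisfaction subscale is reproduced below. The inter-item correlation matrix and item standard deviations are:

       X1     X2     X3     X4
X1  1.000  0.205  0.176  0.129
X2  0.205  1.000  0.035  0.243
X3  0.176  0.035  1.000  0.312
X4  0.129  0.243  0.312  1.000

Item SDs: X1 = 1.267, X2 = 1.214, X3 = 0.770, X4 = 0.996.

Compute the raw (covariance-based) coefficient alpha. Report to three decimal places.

Σσ²ᵢ = 1.267² + 1.214² + 0.770² + 0.996² = 4.6640
Covariances σ_ij = r_ij · s_i · s_j:
  σ(X1,X2) = 0.205 × 1.267 × 1.214 = 0.3153
  σ(X1,X3) = 0.176 × 1.267 × 0.770 = 0.1717
  σ(X1,X4) = 0.129 × 1.267 × 0.996 = 0.1628
  σ(X2,X3) = 0.035 × 1.214 × 0.770 = 0.0327
  σ(X2,X4) = 0.243 × 1.214 × 0.996 = 0.2938
  σ(X3,X4) = 0.312 × 0.770 × 0.996 = 0.2393
σ²_T = Σσ²ᵢ + 2·Σσ_ij = 4.6640 + 2 × 1.2156 = 7.0952
α = (4/3)·(1 − 4.6640/7.0952) = 0.457

coefficient alpha = 0.457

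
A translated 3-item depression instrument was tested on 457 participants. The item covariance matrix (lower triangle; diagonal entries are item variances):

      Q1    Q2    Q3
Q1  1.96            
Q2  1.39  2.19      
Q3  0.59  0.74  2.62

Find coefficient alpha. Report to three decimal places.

α = 0.668

Σσᵢ² = 1.96 + 2.19 + 2.62 = 6.77
Σ_{i<j} σ_ij = 2.72
total variance = 6.77 + 2 × 2.72 = 12.21
α = (k/(k−1))·(1 − Σσᵢ²/total variance) = (3/2)·(1 − 6.77/12.21) = 0.668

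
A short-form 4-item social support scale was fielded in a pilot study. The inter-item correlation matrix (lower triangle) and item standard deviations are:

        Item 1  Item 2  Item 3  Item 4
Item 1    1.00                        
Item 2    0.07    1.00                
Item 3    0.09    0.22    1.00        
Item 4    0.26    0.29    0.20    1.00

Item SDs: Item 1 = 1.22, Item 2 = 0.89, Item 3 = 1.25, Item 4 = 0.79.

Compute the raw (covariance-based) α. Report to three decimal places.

Σσ²ᵢ = 1.22² + 0.89² + 1.25² + 0.79² = 4.4671
Covariances σ_ij = r_ij · s_i · s_j:
  σ(Item 1,Item 2) = 0.07 × 1.22 × 0.89 = 0.0760
  σ(Item 1,Item 3) = 0.09 × 1.22 × 1.25 = 0.1372
  σ(Item 1,Item 4) = 0.26 × 1.22 × 0.79 = 0.2506
  σ(Item 2,Item 3) = 0.22 × 0.89 × 1.25 = 0.2447
  σ(Item 2,Item 4) = 0.29 × 0.89 × 0.79 = 0.2039
  σ(Item 3,Item 4) = 0.20 × 1.25 × 0.79 = 0.1975
σ²_T = Σσ²ᵢ + 2·Σσ_ij = 4.4671 + 2 × 1.1099 = 6.6869
α = (4/3)·(1 − 4.4671/6.6869) = 0.443

α = 0.443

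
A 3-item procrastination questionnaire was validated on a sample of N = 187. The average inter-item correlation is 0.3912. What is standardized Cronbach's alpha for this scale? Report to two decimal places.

Standardized α = k·r̄ / (1 + (k−1)·r̄) = 3 × 0.3912 / (1 + 2 × 0.3912)
  = 1.1736 / 1.7824 = 0.66

standardized Cronbach's alpha = 0.66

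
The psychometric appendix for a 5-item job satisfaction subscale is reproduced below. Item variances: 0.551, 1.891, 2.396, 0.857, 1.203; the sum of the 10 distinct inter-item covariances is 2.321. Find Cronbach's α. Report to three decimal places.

sum of item variances = 0.551 + 1.891 + 2.396 + 0.857 + 1.203 = 6.898
Sum of distinct covariances = 2.321
Var(T) = sum of item variances + 2·Σcov = 6.898 + 2 × 2.321 = 11.540
α = (5/4)·(1 − 6.898/11.540) = 0.503

Cronbach's α = 0.503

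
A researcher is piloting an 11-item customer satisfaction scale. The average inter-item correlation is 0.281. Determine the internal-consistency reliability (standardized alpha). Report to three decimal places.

Standardized α = k·r̄ / (1 + (k−1)·r̄) = 11 × 0.281 / (1 + 10 × 0.281)
  = 3.0910 / 3.8100 = 0.811

standardized alpha = 0.811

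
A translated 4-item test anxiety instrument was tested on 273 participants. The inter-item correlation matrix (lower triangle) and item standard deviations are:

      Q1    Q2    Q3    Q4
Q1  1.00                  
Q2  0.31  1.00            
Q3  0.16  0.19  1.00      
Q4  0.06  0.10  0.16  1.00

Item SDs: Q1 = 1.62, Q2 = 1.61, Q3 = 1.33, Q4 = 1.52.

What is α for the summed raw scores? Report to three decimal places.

Σσ²ᵢ = 1.62² + 1.61² + 1.33² + 1.52² = 9.2958
Covariances σ_ij = r_ij · s_i · s_j:
  σ(Q1,Q2) = 0.31 × 1.62 × 1.61 = 0.8085
  σ(Q1,Q3) = 0.16 × 1.62 × 1.33 = 0.3447
  σ(Q1,Q4) = 0.06 × 1.62 × 1.52 = 0.1477
  σ(Q2,Q3) = 0.19 × 1.61 × 1.33 = 0.4068
  σ(Q2,Q4) = 0.10 × 1.61 × 1.52 = 0.2447
  σ(Q3,Q4) = 0.16 × 1.33 × 1.52 = 0.3235
σ²_T = Σσ²ᵢ + 2·Σσ_ij = 9.2958 + 2 × 2.2759 = 13.8476
α = (4/3)·(1 − 9.2958/13.8476) = 0.438

α = 0.438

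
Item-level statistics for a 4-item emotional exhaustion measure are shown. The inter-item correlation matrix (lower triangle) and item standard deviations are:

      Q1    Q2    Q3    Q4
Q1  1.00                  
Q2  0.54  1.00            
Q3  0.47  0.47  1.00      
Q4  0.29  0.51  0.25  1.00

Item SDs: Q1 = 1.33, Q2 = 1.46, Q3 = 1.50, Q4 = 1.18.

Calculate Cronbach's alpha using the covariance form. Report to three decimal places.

Cronbach's alpha = 0.746

Σσ²ᵢ = 1.33² + 1.46² + 1.50² + 1.18² = 7.5429
Covariances σ_ij = r_ij · s_i · s_j:
  σ(Q1,Q2) = 0.54 × 1.33 × 1.46 = 1.0486
  σ(Q1,Q3) = 0.47 × 1.33 × 1.50 = 0.9376
  σ(Q1,Q4) = 0.29 × 1.33 × 1.18 = 0.4551
  σ(Q2,Q3) = 0.47 × 1.46 × 1.50 = 1.0293
  σ(Q2,Q4) = 0.51 × 1.46 × 1.18 = 0.8786
  σ(Q3,Q4) = 0.25 × 1.50 × 1.18 = 0.4425
σ²_T = Σσ²ᵢ + 2·Σσ_ij = 7.5429 + 2 × 4.7917 = 17.1263
α = (4/3)·(1 − 7.5429/17.1263) = 0.746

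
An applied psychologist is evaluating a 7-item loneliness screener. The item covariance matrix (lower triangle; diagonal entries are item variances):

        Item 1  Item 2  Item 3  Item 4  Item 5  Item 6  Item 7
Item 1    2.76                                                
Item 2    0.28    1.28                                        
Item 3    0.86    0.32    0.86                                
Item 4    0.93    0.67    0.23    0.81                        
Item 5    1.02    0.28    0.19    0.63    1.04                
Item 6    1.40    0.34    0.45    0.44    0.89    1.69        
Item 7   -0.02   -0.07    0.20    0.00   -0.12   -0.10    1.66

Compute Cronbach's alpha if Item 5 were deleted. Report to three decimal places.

Cronbach's alpha = 0.680

Remaining items: Item 1, Item 2, Item 3, Item 4, Item 6, Item 7 (k = 6).
sum of item variances = 2.76 + 1.28 + 0.86 + 0.81 + 1.69 + 1.66 = 9.06
Var(T) = 9.06 + 2 × 5.93 = 20.92
α (item deleted) = (6/5)·(1 − 9.06/20.92) = 0.680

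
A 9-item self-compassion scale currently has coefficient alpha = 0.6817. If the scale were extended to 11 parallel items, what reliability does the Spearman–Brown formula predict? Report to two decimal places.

Length factor m = 11/9 = 1.2222
α' = m·α / (1 + (m−1)·α)
   = 11/9 × 0.6817 / (1 + (11/9 − 1) × 0.6817)
   = 0.8332 / 1.1515 = 0.72

predicted reliability = 0.72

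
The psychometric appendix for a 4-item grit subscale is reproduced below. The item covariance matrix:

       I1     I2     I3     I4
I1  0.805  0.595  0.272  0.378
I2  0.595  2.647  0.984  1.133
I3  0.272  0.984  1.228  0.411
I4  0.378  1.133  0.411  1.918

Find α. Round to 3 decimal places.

Σσ²ᵢ = 0.805 + 2.647 + 1.228 + 1.918 = 6.598
Sum of off-diagonal covariances = 3.773
total variance = 6.598 + 2 × 3.773 = 14.144
α = (k/(k−1))·(1 − Σσ²ᵢ/total variance) = (4/3)·(1 − 6.598/14.144) = 0.711

α = 0.711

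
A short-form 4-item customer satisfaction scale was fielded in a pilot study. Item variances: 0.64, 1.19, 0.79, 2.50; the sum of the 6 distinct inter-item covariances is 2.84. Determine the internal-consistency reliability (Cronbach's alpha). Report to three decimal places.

α = 0.701

Σσ²ᵢ = 0.64 + 1.19 + 0.79 + 2.50 = 5.12
Sum of distinct covariances = 2.84
Var(T) = Σσ²ᵢ + 2·Σcov = 5.12 + 2 × 2.84 = 10.80
α = (4/3)·(1 − 5.12/10.80) = 0.701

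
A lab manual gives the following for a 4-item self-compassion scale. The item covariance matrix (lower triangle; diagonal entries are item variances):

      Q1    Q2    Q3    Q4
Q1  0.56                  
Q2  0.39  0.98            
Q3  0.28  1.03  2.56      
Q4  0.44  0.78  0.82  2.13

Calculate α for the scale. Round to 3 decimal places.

α = 0.727

Σσ²ᵢ = 0.56 + 0.98 + 2.56 + 2.13 = 6.23
Sum of the distinct covariances = 3.74
σ²_T = 6.23 + 2 × 3.74 = 13.71
α = (k/(k−1))·(1 − Σσ²ᵢ/σ²_T) = (4/3)·(1 − 6.23/13.71) = 0.727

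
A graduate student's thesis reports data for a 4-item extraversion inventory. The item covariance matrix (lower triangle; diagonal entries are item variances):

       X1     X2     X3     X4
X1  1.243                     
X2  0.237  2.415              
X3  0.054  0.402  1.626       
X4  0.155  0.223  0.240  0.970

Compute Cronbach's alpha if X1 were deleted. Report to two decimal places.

α = 0.38

Remaining items: X2, X3, X4 (k = 3).
Σσ²ᵢ = 2.415 + 1.626 + 0.970 = 5.011
Var(T) = 5.011 + 2 × 0.865 = 6.741
α (item deleted) = (3/2)·(1 − 5.011/6.741) = 0.38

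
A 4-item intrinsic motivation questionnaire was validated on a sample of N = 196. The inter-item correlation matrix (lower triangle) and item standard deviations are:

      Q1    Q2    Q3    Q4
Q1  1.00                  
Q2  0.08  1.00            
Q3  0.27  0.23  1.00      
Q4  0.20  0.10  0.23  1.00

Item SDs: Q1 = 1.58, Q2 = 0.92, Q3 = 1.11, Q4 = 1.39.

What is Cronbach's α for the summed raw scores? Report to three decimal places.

Σσ²ᵢ = 1.58² + 0.92² + 1.11² + 1.39² = 6.5070
Covariances σ_ij = r_ij · s_i · s_j:
  σ(Q1,Q2) = 0.08 × 1.58 × 0.92 = 0.1163
  σ(Q1,Q3) = 0.27 × 1.58 × 1.11 = 0.4735
  σ(Q1,Q4) = 0.20 × 1.58 × 1.39 = 0.4392
  σ(Q2,Q3) = 0.23 × 0.92 × 1.11 = 0.2349
  σ(Q2,Q4) = 0.10 × 0.92 × 1.39 = 0.1279
  σ(Q3,Q4) = 0.23 × 1.11 × 1.39 = 0.3549
σ²_T = Σσ²ᵢ + 2·Σσ_ij = 6.5070 + 2 × 1.7467 = 10.0004
α = (4/3)·(1 − 6.5070/10.0004) = 0.466

Cronbach's α = 0.466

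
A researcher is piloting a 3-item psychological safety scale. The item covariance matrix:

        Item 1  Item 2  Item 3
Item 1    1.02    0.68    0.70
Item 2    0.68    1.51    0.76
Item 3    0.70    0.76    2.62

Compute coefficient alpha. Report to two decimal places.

coefficient alpha = 0.68

Σσ²ᵢ = 1.02 + 1.51 + 2.62 = 5.15
Sum of the distinct covariances = 2.14
σ²_total = 5.15 + 2 × 2.14 = 9.43
α = (k/(k−1))·(1 − Σσ²ᵢ/σ²_total) = (3/2)·(1 − 5.15/9.43) = 0.68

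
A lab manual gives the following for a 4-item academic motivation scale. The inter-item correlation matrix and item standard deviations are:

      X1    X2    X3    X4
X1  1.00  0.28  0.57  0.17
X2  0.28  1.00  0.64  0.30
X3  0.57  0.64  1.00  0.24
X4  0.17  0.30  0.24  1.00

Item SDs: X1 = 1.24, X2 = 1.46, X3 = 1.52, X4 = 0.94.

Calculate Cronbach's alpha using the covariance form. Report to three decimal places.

Cronbach's alpha = 0.714

Σσ²ᵢ = 1.24² + 1.46² + 1.52² + 0.94² = 6.8632
Covariances σ_ij = r_ij · s_i · s_j:
  σ(X1,X2) = 0.28 × 1.24 × 1.46 = 0.5069
  σ(X1,X3) = 0.57 × 1.24 × 1.52 = 1.0743
  σ(X1,X4) = 0.17 × 1.24 × 0.94 = 0.1982
  σ(X2,X3) = 0.64 × 1.46 × 1.52 = 1.4203
  σ(X2,X4) = 0.30 × 1.46 × 0.94 = 0.4117
  σ(X3,X4) = 0.24 × 1.52 × 0.94 = 0.3429
σ²_T = Σσ²ᵢ + 2·Σσ_ij = 6.8632 + 2 × 3.9543 = 14.7718
α = (4/3)·(1 − 6.8632/14.7718) = 0.714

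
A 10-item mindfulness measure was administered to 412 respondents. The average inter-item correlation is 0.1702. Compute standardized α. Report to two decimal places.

standardized α = 0.67

Standardized α = k·r̄ / (1 + (k−1)·r̄) = 10 × 0.1702 / (1 + 9 × 0.1702)
  = 1.7020 / 2.5318 = 0.67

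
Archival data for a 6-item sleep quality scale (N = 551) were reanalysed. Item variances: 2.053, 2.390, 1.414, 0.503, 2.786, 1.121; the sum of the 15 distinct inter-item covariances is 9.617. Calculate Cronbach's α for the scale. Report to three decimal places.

α = 0.782

ΣVar(i) = 2.053 + 2.390 + 1.414 + 0.503 + 2.786 + 1.121 = 10.267
Sum of distinct covariances = 9.617
total variance = ΣVar(i) + 2·Σcov = 10.267 + 2 × 9.617 = 29.501
α = (6/5)·(1 − 10.267/29.501) = 0.782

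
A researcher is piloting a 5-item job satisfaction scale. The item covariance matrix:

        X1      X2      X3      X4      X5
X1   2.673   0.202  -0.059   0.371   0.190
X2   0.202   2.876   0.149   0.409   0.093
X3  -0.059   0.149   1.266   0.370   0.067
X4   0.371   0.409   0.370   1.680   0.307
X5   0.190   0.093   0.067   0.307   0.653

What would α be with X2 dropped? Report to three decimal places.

α = 0.379

Remaining items: X1, X3, X4, X5 (k = 4).
Σσ²ᵢ = 2.673 + 1.266 + 1.680 + 0.653 = 6.272
total variance = 6.272 + 2 × 1.246 = 8.764
α (item deleted) = (4/3)·(1 − 6.272/8.764) = 0.379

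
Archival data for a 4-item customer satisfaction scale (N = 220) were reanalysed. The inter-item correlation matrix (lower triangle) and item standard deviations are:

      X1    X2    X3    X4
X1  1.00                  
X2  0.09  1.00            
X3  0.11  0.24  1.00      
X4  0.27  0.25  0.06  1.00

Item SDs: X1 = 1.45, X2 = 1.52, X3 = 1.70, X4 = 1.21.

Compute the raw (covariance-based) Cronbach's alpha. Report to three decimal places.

Σσ²ᵢ = 1.45² + 1.52² + 1.70² + 1.21² = 8.7670
Covariances σ_ij = r_ij · s_i · s_j:
  σ(X1,X2) = 0.09 × 1.45 × 1.52 = 0.1984
  σ(X1,X3) = 0.11 × 1.45 × 1.70 = 0.2712
  σ(X1,X4) = 0.27 × 1.45 × 1.21 = 0.4737
  σ(X2,X3) = 0.24 × 1.52 × 1.70 = 0.6202
  σ(X2,X4) = 0.25 × 1.52 × 1.21 = 0.4598
  σ(X3,X4) = 0.06 × 1.70 × 1.21 = 0.1234
σ²_T = Σσ²ᵢ + 2·Σσ_ij = 8.7670 + 2 × 2.1467 = 13.0604
α = (4/3)·(1 − 8.7670/13.0604) = 0.438

α = 0.438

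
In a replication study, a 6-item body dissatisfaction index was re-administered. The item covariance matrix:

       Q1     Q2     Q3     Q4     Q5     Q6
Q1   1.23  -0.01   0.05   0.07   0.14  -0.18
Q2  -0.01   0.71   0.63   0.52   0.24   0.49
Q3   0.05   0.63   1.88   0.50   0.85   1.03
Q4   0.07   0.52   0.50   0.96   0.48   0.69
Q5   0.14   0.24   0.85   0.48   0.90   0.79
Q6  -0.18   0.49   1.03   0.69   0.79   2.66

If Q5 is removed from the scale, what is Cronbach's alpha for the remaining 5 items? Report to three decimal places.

Cronbach's alpha = 0.631

Remaining items: Q1, Q2, Q3, Q4, Q6 (k = 5).
ΣVar(i) = 1.23 + 0.71 + 1.88 + 0.96 + 2.66 = 7.44
total variance = 7.44 + 2 × 3.79 = 15.02
α (item deleted) = (5/4)·(1 − 7.44/15.02) = 0.631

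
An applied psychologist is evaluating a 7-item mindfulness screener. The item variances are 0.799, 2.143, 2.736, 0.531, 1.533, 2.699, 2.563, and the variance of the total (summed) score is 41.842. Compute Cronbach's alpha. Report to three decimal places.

sum of item variances = 0.799 + 2.143 + 2.736 + 0.531 + 1.533 + 2.699 + 2.563 = 13.004
α = (k/(k−1))·(1 − sum of item variances/total variance) = (7/6)·(1 − 13.004/41.842) = 0.804

Cronbach's alpha = 0.804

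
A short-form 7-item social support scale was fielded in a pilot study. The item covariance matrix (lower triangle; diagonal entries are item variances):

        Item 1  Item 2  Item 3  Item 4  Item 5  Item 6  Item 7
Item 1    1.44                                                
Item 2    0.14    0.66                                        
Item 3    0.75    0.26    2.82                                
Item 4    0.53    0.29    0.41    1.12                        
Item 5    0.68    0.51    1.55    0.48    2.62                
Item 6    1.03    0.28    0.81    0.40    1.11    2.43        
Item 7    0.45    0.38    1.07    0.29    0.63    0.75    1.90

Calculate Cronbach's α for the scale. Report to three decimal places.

Cronbach's α = 0.774

sum of item variances = 1.44 + 0.66 + 2.82 + 1.12 + 2.62 + 2.43 + 1.90 = 12.99
Sum of off-diagonal covariances = 12.80
Var(T) = 12.99 + 2 × 12.80 = 38.59
α = (k/(k−1))·(1 − sum of item variances/Var(T)) = (7/6)·(1 − 12.99/38.59) = 0.774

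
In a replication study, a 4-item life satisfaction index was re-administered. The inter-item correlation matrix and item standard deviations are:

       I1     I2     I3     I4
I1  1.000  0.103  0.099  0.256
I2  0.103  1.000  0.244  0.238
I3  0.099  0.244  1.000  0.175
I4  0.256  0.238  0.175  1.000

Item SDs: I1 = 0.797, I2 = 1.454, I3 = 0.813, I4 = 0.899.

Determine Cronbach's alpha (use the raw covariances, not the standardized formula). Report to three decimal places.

Cronbach's alpha = 0.455

Σσ²ᵢ = 0.797² + 1.454² + 0.813² + 0.899² = 4.2185
Covariances σ_ij = r_ij · s_i · s_j:
  σ(I1,I2) = 0.103 × 0.797 × 1.454 = 0.1194
  σ(I1,I3) = 0.099 × 0.797 × 0.813 = 0.0641
  σ(I1,I4) = 0.256 × 0.797 × 0.899 = 0.1834
  σ(I2,I3) = 0.244 × 1.454 × 0.813 = 0.2884
  σ(I2,I4) = 0.238 × 1.454 × 0.899 = 0.3111
  σ(I3,I4) = 0.175 × 0.813 × 0.899 = 0.1279
σ²_T = Σσ²ᵢ + 2·Σσ_ij = 4.2185 + 2 × 1.0943 = 6.4071
α = (4/3)·(1 − 4.2185/6.4071) = 0.455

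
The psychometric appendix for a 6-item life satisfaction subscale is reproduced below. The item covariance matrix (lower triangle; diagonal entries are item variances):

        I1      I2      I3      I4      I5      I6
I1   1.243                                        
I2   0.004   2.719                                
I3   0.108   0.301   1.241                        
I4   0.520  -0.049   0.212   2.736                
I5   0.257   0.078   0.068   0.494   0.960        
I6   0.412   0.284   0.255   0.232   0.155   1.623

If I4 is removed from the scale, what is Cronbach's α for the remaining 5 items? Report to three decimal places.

Remaining items: I1, I2, I3, I5, I6 (k = 5).
Σσᵢ² = 1.243 + 2.719 + 1.241 + 0.960 + 1.623 = 7.786
Var(T) = 7.786 + 2 × 1.922 = 11.630
α (item deleted) = (5/4)·(1 − 7.786/11.630) = 0.413

α = 0.413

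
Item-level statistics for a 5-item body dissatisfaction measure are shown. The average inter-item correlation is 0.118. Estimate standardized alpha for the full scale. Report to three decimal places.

Standardized α = k·r̄ / (1 + (k−1)·r̄) = 5 × 0.118 / (1 + 4 × 0.118)
  = 0.5900 / 1.4720 = 0.401

standardized alpha = 0.401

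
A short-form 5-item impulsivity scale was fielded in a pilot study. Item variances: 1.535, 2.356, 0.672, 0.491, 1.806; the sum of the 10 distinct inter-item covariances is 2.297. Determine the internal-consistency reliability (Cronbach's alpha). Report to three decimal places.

Σσ²ᵢ = 1.535 + 2.356 + 0.672 + 0.491 + 1.806 = 6.860
Sum of distinct covariances = 2.297
σ²_total = Σσ²ᵢ + 2·Σcov = 6.860 + 2 × 2.297 = 11.454
α = (5/4)·(1 − 6.860/11.454) = 0.501

α = 0.501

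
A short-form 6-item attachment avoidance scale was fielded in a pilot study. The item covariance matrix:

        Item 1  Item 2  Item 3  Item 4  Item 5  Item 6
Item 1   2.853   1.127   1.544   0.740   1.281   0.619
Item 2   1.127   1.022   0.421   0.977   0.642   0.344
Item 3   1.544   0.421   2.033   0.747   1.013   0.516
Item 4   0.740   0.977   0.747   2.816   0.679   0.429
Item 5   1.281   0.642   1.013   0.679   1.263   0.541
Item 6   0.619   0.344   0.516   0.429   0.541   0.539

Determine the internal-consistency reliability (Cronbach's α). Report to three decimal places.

α = 0.826

Σσᵢ² = 2.853 + 1.022 + 2.033 + 2.816 + 1.263 + 0.539 = 10.526
Sum of off-diagonal covariances = 11.620
Var(T) = 10.526 + 2 × 11.620 = 33.766
α = (k/(k−1))·(1 − Σσᵢ²/Var(T)) = (6/5)·(1 − 10.526/33.766) = 0.826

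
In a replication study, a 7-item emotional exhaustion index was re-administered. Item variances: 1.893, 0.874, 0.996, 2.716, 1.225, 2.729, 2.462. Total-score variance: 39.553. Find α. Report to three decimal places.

α = 0.786

sum of item variances = 1.893 + 0.874 + 0.996 + 2.716 + 1.225 + 2.729 + 2.462 = 12.895
α = (k/(k−1))·(1 − sum of item variances/Var(T)) = (7/6)·(1 − 12.895/39.553) = 0.786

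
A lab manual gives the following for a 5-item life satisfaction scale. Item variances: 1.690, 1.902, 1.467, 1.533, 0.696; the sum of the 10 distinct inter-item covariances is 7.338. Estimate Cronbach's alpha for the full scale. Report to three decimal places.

Σσ²ᵢ = 1.690 + 1.902 + 1.467 + 1.533 + 0.696 = 7.288
Sum of distinct covariances = 7.338
total variance = Σσ²ᵢ + 2·Σcov = 7.288 + 2 × 7.338 = 21.964
α = (5/4)·(1 − 7.288/21.964) = 0.835

α = 0.835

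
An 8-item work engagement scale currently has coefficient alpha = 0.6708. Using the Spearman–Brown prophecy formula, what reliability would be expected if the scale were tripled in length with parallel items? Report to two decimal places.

Length factor m = 3
α' = m·α / (1 + (m−1)·α)
   = 3 × 0.6708 / (1 + (3 − 1) × 0.6708)
   = 2.0124 / 2.3416 = 0.86

predicted reliability = 0.86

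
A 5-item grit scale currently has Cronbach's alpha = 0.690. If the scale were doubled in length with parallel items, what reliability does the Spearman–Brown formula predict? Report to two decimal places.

predicted reliability = 0.82

Length factor m = 2
α' = m·α / (1 + (m−1)·α)
   = 2 × 0.690 / (1 + (2 − 1) × 0.690)
   = 1.3800 / 1.6900 = 0.82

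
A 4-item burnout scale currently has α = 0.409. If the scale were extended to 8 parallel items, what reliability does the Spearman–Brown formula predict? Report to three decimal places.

predicted reliability = 0.581

Length factor m = 8/4 = 2.0000
α' = m·α / (1 + (m−1)·α)
   = 8/4 × 0.409 / (1 + (8/4 − 1) × 0.409)
   = 0.8180 / 1.4090 = 0.581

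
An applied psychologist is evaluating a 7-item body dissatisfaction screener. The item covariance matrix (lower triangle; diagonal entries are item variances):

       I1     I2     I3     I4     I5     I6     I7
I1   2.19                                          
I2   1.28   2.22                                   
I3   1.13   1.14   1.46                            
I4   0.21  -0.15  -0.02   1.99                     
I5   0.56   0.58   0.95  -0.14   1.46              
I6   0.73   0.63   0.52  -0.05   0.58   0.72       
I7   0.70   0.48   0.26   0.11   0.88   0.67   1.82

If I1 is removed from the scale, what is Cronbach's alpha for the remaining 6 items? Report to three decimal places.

α = 0.685

Remaining items: I2, I3, I4, I5, I6, I7 (k = 6).
sum of item variances = 2.22 + 1.46 + 1.99 + 1.46 + 0.72 + 1.82 = 9.67
σ²_total = 9.67 + 2 × 6.44 = 22.55
α (item deleted) = (6/5)·(1 − 9.67/22.55) = 0.685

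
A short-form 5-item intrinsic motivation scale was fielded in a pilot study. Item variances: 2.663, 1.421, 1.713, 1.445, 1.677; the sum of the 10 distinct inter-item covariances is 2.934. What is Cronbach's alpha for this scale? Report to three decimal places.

sum of item variances = 2.663 + 1.421 + 1.713 + 1.445 + 1.677 = 8.919
Sum of distinct covariances = 2.934
σ²_total = sum of item variances + 2·Σcov = 8.919 + 2 × 2.934 = 14.787
α = (5/4)·(1 − 8.919/14.787) = 0.496

α = 0.496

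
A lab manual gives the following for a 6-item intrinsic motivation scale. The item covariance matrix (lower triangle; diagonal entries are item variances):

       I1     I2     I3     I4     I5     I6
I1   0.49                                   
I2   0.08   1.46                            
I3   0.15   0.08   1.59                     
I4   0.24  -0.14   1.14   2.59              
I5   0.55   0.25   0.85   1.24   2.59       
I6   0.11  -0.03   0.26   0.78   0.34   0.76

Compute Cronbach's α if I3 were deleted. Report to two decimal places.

Remaining items: I1, I2, I4, I5, I6 (k = 5).
ΣVar(i) = 0.49 + 1.46 + 2.59 + 2.59 + 0.76 = 7.89
total variance = 7.89 + 2 × 3.42 = 14.73
α (item deleted) = (5/4)·(1 − 7.89/14.73) = 0.58

α = 0.58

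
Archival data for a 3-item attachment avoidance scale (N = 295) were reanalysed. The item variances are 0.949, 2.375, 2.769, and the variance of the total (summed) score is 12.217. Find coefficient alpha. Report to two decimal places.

Σσᵢ² = 0.949 + 2.375 + 2.769 = 6.093
α = (k/(k−1))·(1 − Σσᵢ²/Var(T)) = (3/2)·(1 − 6.093/12.217) = 0.75

coefficient alpha = 0.75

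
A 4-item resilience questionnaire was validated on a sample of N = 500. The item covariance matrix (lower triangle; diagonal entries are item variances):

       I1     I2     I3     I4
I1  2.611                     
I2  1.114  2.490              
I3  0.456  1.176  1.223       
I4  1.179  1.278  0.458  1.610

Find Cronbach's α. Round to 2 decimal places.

ΣVar(i) = 2.611 + 2.490 + 1.223 + 1.610 = 7.934
Sum of the distinct covariances = 5.661
σ²_total = 7.934 + 2 × 5.661 = 19.256
α = (k/(k−1))·(1 − ΣVar(i)/σ²_total) = (4/3)·(1 − 7.934/19.256) = 0.78

α = 0.78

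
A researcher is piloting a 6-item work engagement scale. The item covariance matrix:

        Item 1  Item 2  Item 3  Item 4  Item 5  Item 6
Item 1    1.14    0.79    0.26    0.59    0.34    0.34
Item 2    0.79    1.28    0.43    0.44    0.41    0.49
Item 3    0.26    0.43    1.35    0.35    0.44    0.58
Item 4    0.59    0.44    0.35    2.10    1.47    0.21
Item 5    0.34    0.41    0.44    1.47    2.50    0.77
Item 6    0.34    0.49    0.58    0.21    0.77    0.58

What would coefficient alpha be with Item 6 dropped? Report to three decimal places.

α = 0.711

Remaining items: Item 1, Item 2, Item 3, Item 4, Item 5 (k = 5).
Σσᵢ² = 1.14 + 1.28 + 1.35 + 2.10 + 2.50 = 8.37
total variance = 8.37 + 2 × 5.52 = 19.41
α (item deleted) = (5/4)·(1 − 8.37/19.41) = 0.711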